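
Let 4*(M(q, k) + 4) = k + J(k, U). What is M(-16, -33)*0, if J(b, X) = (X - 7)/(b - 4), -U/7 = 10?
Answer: 0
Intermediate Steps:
U = -70 (U = -7*10 = -70)
J(b, X) = (-7 + X)/(-4 + b)
M(q, k) = -4 - 77/(4*(-4 + k)) + k/4 (M(q, k) = -4 + (k + (-7 - 70)/(-4 + k))/4 = -4 + (k - 77/(-4 + k))/4 = -4 + (-77/(4*(-4 + k)) + k/4) = -4 - 77/(4*(-4 + k)) + k/4)
M(-16, -33)*0 = ((-77 + (-16 - 33)*(-4 - 33))/(4*(-4 - 33)))*0 = ((¼)*(-77 - 49*(-37))/(-37))*0 = ((¼)*(-1/37)*(-77 + 1813))*0 = ((¼)*(-1/37)*1736)*0 = -434/37*0 = 0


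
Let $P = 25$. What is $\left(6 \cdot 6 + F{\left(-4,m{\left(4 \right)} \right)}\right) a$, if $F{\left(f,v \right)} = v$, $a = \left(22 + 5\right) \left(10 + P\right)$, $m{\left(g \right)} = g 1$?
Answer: $37800$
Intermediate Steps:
$m{\left(g \right)} = g$
$a = 945$ ($a = \left(22 + 5\right) \left(10 + 25\right) = 27 \cdot 35 = 945$)
$\left(6 \cdot 6 + F{\left(-4,m{\left(4 \right)} \right)}\right) a = \left(6 \cdot 6 + 4\right) 945 = \left(36 + 4\right) 945 = 40 \cdot 945 = 37800$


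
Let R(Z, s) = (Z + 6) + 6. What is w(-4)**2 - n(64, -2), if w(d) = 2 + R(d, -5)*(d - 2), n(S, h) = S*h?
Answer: 2244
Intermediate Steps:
R(Z, s) = 12 + Z (R(Z, s) = (6 + Z) + 6 = 12 + Z)
w(d) = 2 + (-2 + d)*(12 + d) (w(d) = 2 + (12 + d)*(d - 2) = 2 + (12 + d)*(-2 + d) = 2 + (-2 + d)*(12 + d))
w(-4)**2 - n(64, -2) = (-22 + (-4)**2 + 10*(-4))**2 - 64*(-2) = (-22 + 16 - 40)**2 - 1*(-128) = (-46)**2 + 128 = 2116 + 128 = 2244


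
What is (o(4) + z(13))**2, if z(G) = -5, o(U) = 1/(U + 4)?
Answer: 1521/64 ≈ 23.766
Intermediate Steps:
o(U) = 1/(4 + U)
(o(4) + z(13))**2 = (1/(4 + 4) - 5)**2 = (1/8 - 5)**2 = (-39/8)**2 = 1521/64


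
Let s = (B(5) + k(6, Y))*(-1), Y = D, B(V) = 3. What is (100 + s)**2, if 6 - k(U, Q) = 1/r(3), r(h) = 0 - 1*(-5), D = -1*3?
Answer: 207936/25 ≈ 8317.4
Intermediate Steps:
D = -3
r(h) = 5 (r(h) = 0 + 5 = 5)
Y = -3
k(U, Q) = 29/5 (k(U, Q) = 6 - 1/5 = 29/5)
s = -44/5 (s = (3 + 29/5)*(-1) = (44/5)*(-1) = -44/5 ≈ -8.8000)
(100 + s)**2 = (100 - 44/5)**2 = (456/5)**2 = 207936/25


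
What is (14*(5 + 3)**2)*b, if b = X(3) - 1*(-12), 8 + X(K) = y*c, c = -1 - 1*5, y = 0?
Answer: 3584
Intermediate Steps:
c = -6 (c = -1 - 5 = -6)
X(K) = -8 (X(K) = -8 + 0*(-6) = -8 + 0 = -8)
b = 4 (b = -8 - 1*(-12) = -8 + 12 = 4)
(14*(5 + 3)**2)*b = (14*(5 + 3)**2)*4 = (14*8**2)*4 = (14*64)*4 = 896*4 = 3584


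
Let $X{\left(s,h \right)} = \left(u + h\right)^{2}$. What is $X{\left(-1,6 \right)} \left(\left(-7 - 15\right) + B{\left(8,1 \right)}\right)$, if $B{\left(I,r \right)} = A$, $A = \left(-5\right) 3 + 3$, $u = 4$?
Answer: $-3400$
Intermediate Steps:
$A = -12$ ($A = -15 + 3 = -12$)
$X{\left(s,h \right)} = \left(4 + h\right)^{2}$
$B{\left(I,r \right)} = -12$
$X{\left(-1,6 \right)} \left(\left(-7 - 15\right) + B{\left(8,1 \right)}\right) = \left(4 + 6\right)^{2} \left(\left(-7 - 15\right) - 12\right) = 10^{2} \left(-22 - 12\right) = 100 \left(-34\right) = -3400$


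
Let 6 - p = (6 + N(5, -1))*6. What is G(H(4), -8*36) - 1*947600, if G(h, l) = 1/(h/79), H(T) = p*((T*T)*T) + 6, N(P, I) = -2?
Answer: -1085949679/1146 ≈ -9.4760e+5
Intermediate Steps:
p = -18 (p = 6 - (6 - 2)*6 = 6 - 4*6 = 6 - 1*24 = 6 - 24 = -18)
H(T) = 6 - 18*T³ (H(T) = -18*T*T*T + 6 = -18*T²*T + 6 = -18*T³ + 6 = 6 - 18*T³)
G(h, l) = 79/h (G(h, l) = 1/(h*(1/79)) = 1/(h/79) = 79/h)
G(H(4), -8*36) - 1*947600 = 79/(6 - 18*4³) - 1*947600 = 79/(6 - 18*64) - 947600 = 79/(6 - 1152) - 947600 = 79/(-1146) - 947600 = 79*(-1/1146) - 947600 = -79/1146 - 947600 = -1085949679/1146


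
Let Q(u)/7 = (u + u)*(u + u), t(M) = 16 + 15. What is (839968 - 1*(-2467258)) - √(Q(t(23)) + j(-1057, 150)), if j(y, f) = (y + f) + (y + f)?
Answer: 3307226 - √25094 ≈ 3.3071e+6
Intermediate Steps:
t(M) = 31
j(y, f) = 2*f + 2*y (j(y, f) = (f + y) + (f + y) = 2*f + 2*y)
Q(u) = 28*u² (Q(u) = 7*((u + u)*(u + u)) = 7*((2*u)*(2*u)) = 7*(4*u²) = 28*u²)
(839968 - 1*(-2467258)) - √(Q(t(23)) + j(-1057, 150)) = (839968 - 1*(-2467258)) - √(28*31² + (2*150 + 2*(-1057))) = (839968 + 2467258) - √(28*961 + (300 - 2114)) = 3307226 - √(26908 - 1814) = 3307226 - √25094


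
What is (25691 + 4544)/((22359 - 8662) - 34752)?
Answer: -6047/4211 ≈ -1.4360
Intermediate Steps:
(25691 + 4544)/((22359 - 8662) - 34752) = 30235/(13697 - 34752) = 30235/(-21055) = 30235*(-1/21055) = -6047/4211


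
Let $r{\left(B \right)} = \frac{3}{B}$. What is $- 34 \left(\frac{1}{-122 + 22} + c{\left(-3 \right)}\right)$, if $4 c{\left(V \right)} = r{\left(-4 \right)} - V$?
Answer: $- \frac{3757}{200} \approx -18.785$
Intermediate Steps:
$c{\left(V \right)} = - \frac{3}{16} - \frac{V}{4}$ ($c{\left(V \right)} = \frac{\frac{3}{-4} - V}{4} = \frac{3 \left(- \frac{1}{4}\right) - V}{4} = \frac{- \frac{3}{4} - V}{4} = - \frac{3}{16} - \frac{V}{4}$)
$- 34 \left(\frac{1}{-122 + 22} + c{\left(-3 \right)}\right) = - 34 \left(\frac{1}{-122 + 22} - - \frac{9}{16}\right) = - 34 \left(\frac{1}{-100} + \left(- \frac{3}{16} + \frac{3}{4}\right)\right) = - 34 \left(- \frac{1}{100} + \frac{9}{16}\right) = \left(-34\right) \frac{221}{400} = - \frac{3757}{200}$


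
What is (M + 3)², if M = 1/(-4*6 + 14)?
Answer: 841/100 ≈ 8.4100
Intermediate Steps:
M = -⅒ (M = 1/(-24 + 14) = 1/(-10) = -⅒ ≈ -0.10000)
(M + 3)² = (-⅒ + 3)² = (29/10)² = 841/100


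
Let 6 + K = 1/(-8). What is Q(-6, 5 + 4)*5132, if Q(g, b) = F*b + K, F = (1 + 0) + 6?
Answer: 583765/2 ≈ 2.9188e+5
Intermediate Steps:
K = -49/8 (K = -6 + 1/(-8) = -6 - 1/8 = -49/8 ≈ -6.1250)
F = 7 (F = 1 + 6 = 7)
Q(g, b) = -49/8 + 7*b (Q(g, b) = 7*b - 49/8 = -49/8 + 7*b)
Q(-6, 5 + 4)*5132 = (-49/8 + 7*(5 + 4))*5132 = (-49/8 + 7*9)*5132 = (-49/8 + 63)*5132 = (455/8)*5132 = 583765/2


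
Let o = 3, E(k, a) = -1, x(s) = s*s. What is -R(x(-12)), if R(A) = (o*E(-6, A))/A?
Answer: 1/48 ≈ 0.020833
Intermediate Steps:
x(s) = s²
R(A) = -3/A (R(A) = (3*(-1))/A = -3/A)
-R(x(-12)) = -(-3)/((-12)²) = -(-3)/144 = -1*(-1/48) = 1/48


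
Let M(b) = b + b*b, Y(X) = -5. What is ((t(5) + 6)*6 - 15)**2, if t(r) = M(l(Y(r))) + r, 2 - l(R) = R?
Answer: 149769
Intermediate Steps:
l(R) = 2 - R
M(b) = b + b**2
t(r) = 56 + r (t(r) = (2 - 1*(-5))*(1 + (2 - 1*(-5))) + r = (2 + 5)*(1 + (2 + 5)) + r = 7*(1 + 7) + r = 7*8 + r = 56 + r)
((t(5) + 6)*6 - 15)**2 = (((56 + 5) + 6)*6 - 15)**2 = ((61 + 6)*6 - 15)**2 = (67*6 - 15)**2 = (402 - 15)**2 = 387**2 = 149769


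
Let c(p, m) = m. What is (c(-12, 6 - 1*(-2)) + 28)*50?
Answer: 1800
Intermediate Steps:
(c(-12, 6 - 1*(-2)) + 28)*50 = ((6 - 1*(-2)) + 28)*50 = ((6 + 2) + 28)*50 = (8 + 28)*50 = 36*50 = 1800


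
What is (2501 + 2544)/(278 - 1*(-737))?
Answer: 1009/203 ≈ 4.9704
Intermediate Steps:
(2501 + 2544)/(278 - 1*(-737)) = 5045/(278 + 737) = 5045/1015 = 5045*(1/1015) = 1009/203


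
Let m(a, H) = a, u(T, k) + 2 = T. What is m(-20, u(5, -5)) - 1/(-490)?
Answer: -9799/490 ≈ -19.998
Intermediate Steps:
u(T, k) = -2 + T
m(-20, u(5, -5)) - 1/(-490) = -20 - 1/(-490) = -20 - 1*(-1/490) = -20 + 1/490 = -9799/490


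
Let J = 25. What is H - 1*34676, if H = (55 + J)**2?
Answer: -28276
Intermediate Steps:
H = 6400 (H = (55 + 25)**2 = 80**2 = 6400)
H - 1*34676 = 6400 - 1*34676 = 6400 - 34676 = -28276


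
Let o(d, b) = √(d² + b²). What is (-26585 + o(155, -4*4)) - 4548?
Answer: -31133 + √24281 ≈ -30977.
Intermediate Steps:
o(d, b) = √(b² + d²)
(-26585 + o(155, -4*4)) - 4548 = (-26585 + √((-4*4)² + 155²)) - 4548 = (-26585 + √((-16)² + 24025)) - 4548 = (-26585 + √(256 + 24025)) - 4548 = (-26585 + √24281) - 4548 = -31133 + √24281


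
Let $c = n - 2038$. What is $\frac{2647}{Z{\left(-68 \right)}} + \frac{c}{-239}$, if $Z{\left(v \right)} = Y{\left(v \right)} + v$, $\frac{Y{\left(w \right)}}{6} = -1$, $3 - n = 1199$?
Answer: $- \frac{393317}{17686} \approx -22.239$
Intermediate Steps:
$n = -1196$ ($n = 3 - 1199 = -1196$)
$Y{\left(w \right)} = -6$ ($Y{\left(w \right)} = 6 \left(-1\right) = -6$)
$c = -3234$ ($c = -1196 - 2038 = -3234$)
$Z{\left(v \right)} = -6 + v$
$\frac{2647}{Z{\left(-68 \right)}} + \frac{c}{-239} = \frac{2647}{-6 - 68} - \frac{3234}{-239} = \frac{2647}{-74} - - \frac{3234}{239} = 2647 \left(- \frac{1}{74}\right) + \frac{3234}{239} = - \frac{2647}{74} + \frac{3234}{239} = - \frac{393317}{17686}$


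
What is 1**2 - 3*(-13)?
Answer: 40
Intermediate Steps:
1**2 - 3*(-13) = 1 + 39 = 40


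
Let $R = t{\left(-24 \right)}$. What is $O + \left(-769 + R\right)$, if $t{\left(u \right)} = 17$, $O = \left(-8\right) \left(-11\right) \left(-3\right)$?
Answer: $-1016$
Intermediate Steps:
$O = -264$ ($O = 88 \left(-3\right) = -264$)
$R = 17$
$O + \left(-769 + R\right) = -264 + \left(-769 + 17\right) = -264 - 752 = -1016$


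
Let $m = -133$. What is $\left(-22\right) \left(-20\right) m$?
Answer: $-58520$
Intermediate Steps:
$\left(-22\right) \left(-20\right) m = \left(-22\right) \left(-20\right) \left(-133\right) = 440 \left(-133\right) = -58520$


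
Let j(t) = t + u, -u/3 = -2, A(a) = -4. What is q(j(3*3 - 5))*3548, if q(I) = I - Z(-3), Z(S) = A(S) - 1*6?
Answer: 70960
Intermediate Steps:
Z(S) = -10 (Z(S) = -4 - 1*6 = -4 - 6 = -10)
u = 6 (u = -3*(-2) = 6)
j(t) = 6 + t (j(t) = t + 6 = 6 + t)
q(I) = 10 + I (q(I) = I - 1*(-10) = I + 10 = 10 + I)
q(j(3*3 - 5))*3548 = (10 + (6 + (3*3 - 5)))*3548 = (10 + (6 + (9 - 5)))*3548 = (10 + (6 + 4))*3548 = (10 + 10)*3548 = 20*3548 = 70960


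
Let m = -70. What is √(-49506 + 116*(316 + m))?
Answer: 3*I*√2330 ≈ 144.81*I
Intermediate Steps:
√(-49506 + 116*(316 + m)) = √(-49506 + 116*(316 - 70)) = √(-49506 + 116*246) = √(-49506 + 28536) = √(-20970) = 3*I*√2330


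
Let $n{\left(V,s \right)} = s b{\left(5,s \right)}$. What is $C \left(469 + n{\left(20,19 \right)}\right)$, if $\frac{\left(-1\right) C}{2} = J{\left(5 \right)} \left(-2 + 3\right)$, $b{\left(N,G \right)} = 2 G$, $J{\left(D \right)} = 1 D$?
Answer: $-11910$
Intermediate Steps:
$J{\left(D \right)} = D$
$n{\left(V,s \right)} = 2 s^{2}$ ($n{\left(V,s \right)} = s 2 s = 2 s^{2}$)
$C = -10$ ($C = - 2 \cdot 5 \left(-2 + 3\right) = - 2 \cdot 5 \cdot 1 = \left(-2\right) 5 = -10$)
$C \left(469 + n{\left(20,19 \right)}\right) = - 10 \left(469 + 2 \cdot 19^{2}\right) = - 10 \left(469 + 2 \cdot 361\right) = - 10 \left(469 + 722\right) = \left(-10\right) 1191 = -11910$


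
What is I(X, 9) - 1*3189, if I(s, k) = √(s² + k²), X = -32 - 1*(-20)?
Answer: -3174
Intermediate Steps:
X = -12 (X = -32 + 20 = -12)
I(s, k) = √(k² + s²)
I(X, 9) - 1*3189 = √(9² + (-12)²) - 1*3189 = √(81 + 144) - 3189 = √225 - 3189 = 15 - 3189 = -3174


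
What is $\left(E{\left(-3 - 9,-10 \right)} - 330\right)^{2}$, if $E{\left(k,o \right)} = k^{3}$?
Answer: $4235364$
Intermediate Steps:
$\left(E{\left(-3 - 9,-10 \right)} - 330\right)^{2} = \left(\left(-3 - 9\right)^{3} - 330\right)^{2} = \left(\left(-12\right)^{3} - 330\right)^{2} = \left(-1728 - 330\right)^{2} = \left(-2058\right)^{2} = 4235364$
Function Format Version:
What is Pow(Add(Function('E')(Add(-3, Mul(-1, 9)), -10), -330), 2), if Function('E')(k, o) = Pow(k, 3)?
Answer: 4235364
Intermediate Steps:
Pow(Add(Function('E')(Add(-3, Mul(-1, 9)), -10), -330), 2) = Pow(Add(Pow(Add(-3, Mul(-1, 9)), 3), -330), 2) = Pow(Add(Pow(Add(-3, -9), 3), -330), 2) = Pow(Add(Pow(-12, 3), -330), 2) = Pow(Add(-1728, -330), 2) = Pow(-2058, 2) = 4235364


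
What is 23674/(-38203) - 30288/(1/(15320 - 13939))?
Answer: -1597944716458/38203 ≈ -4.1828e+7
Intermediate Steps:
23674/(-38203) - 30288/(1/(15320 - 13939)) = 23674*(-1/38203) - 30288/(1/1381) = -23674/38203 - 30288/1/1381 = -23674/38203 - 30288*1381 = -23674/38203 - 41827728 = -1597944716458/38203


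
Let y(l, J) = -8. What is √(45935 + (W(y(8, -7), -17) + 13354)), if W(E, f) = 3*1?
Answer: 18*√183 ≈ 243.50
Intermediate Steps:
W(E, f) = 3
√(45935 + (W(y(8, -7), -17) + 13354)) = √(45935 + (3 + 13354)) = √(45935 + 13357) = √59292 = 18*√183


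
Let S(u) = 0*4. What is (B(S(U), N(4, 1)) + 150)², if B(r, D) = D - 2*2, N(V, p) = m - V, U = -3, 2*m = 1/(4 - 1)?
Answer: 727609/36 ≈ 20211.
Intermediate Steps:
m = ⅙ (m = 1/(2*(4 - 1)) = (½)/3 = (½)*(⅓) = ⅙ ≈ 0.16667)
N(V, p) = ⅙ - V
S(u) = 0
B(r, D) = -4 + D (B(r, D) = D - 4 = -4 + D)
(B(S(U), N(4, 1)) + 150)² = ((-4 + (⅙ - 1*4)) + 150)² = ((-4 + (⅙ - 4)) + 150)² = ((-4 - 23/6) + 150)² = (-47/6 + 150)² = (853/6)² = 727609/36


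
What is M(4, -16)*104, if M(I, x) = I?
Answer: 416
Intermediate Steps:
M(4, -16)*104 = 4*104 = 416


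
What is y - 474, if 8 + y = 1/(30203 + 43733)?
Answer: -35637151/73936 ≈ -482.00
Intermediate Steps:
y = -591487/73936 (y = -8 + 1/(30203 + 43733) = -8 + 1/73936 = -591487/73936 ≈ -8.0000)
y - 474 = -591487/73936 - 474 = -35637151/73936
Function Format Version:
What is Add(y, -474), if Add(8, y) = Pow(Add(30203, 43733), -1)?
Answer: Rational(-35637151, 73936) ≈ -482.00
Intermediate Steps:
y = Rational(-591487, 73936) (y = Add(-8, Pow(Add(30203, 43733), -1)) = Add(-8, Pow(73936, -1)) = Add(-8, Rational(1, 73936)) = Rational(-591487, 73936) ≈ -8.0000)
Add(y, -474) = Add(Rational(-591487, 73936), -474) = Rational(-35637151, 73936)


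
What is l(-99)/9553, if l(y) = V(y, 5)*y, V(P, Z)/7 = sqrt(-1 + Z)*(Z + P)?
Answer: 130284/9553 ≈ 13.638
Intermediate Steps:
V(P, Z) = 7*sqrt(-1 + Z)*(P + Z) (V(P, Z) = 7*(sqrt(-1 + Z)*(Z + P)) = 7*(sqrt(-1 + Z)*(P + Z)) = 7*sqrt(-1 + Z)*(P + Z))
l(y) = y*(70 + 14*y) (l(y) = (7*sqrt(-1 + 5)*(y + 5))*y = (7*sqrt(4)*(5 + y))*y = (7*2*(5 + y))*y = (70 + 14*y)*y = y*(70 + 14*y))
l(-99)/9553 = (14*(-99)*(5 - 99))/9553 = (14*(-99)*(-94))*(1/9553) = 130284*(1/9553) = 130284/9553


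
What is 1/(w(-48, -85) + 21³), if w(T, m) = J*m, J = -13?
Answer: 1/10366 ≈ 9.6469e-5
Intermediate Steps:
w(T, m) = -13*m
1/(w(-48, -85) + 21³) = 1/(-13*(-85) + 21³) = 1/(1105 + 9261) = 1/10366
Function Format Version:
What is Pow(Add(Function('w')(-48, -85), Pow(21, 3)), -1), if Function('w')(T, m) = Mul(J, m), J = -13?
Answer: Rational(1, 10366) ≈ 9.6469e-5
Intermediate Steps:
Function('w')(T, m) = Mul(-13, m)
Pow(Add(Function('w')(-48, -85), Pow(21, 3)), -1) = Pow(Add(Mul(-13, -85), Pow(21, 3)), -1) = Pow(Add(1105, 9261), -1) = Pow(10366, -1) = Rational(1, 10366)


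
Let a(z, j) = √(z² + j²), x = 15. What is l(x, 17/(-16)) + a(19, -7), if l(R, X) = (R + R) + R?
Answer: 45 + √410 ≈ 65.248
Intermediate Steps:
l(R, X) = 3*R (l(R, X) = 2*R + R = 3*R)
a(z, j) = √(j² + z²)
l(x, 17/(-16)) + a(19, -7) = 3*15 + √((-7)² + 19²) = 45 + √(49 + 361) = 45 + √410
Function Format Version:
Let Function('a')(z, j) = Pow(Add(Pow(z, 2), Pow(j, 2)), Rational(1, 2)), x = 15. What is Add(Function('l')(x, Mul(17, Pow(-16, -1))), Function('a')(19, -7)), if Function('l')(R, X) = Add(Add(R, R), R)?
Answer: Add(45, Pow(410, Rational(1, 2))) ≈ 65.248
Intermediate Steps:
Function('l')(R, X) = Mul(3, R) (Function('l')(R, X) = Add(Mul(2, R), R) = Mul(3, R))
Function('a')(z, j) = Pow(Add(Pow(j, 2), Pow(z, 2)), Rational(1, 2))
Add(Function('l')(x, Mul(17, Pow(-16, -1))), Function('a')(19, -7)) = Add(Mul(3, 15), Pow(Add(Pow(-7, 2), Pow(19, 2)), Rational(1, 2))) = Add(45, Pow(Add(49, 361), Rational(1, 2))) = Add(45, Pow(410, Rational(1, 2)))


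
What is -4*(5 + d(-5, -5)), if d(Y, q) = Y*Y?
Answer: -120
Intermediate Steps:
d(Y, q) = Y²
-4*(5 + d(-5, -5)) = -4*(5 + (-5)²) = -4*(5 + 25) = -4*30 = -120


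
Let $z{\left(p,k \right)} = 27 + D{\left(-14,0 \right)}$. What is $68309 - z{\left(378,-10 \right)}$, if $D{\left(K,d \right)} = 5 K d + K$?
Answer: $68296$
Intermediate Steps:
$D{\left(K,d \right)} = K + 5 K d$ ($D{\left(K,d \right)} = 5 K d + K = K + 5 K d$)
$z{\left(p,k \right)} = 13$ ($z{\left(p,k \right)} = 27 - 14 \left(1 + 5 \cdot 0\right) = 27 - 14 \left(1 + 0\right) = 27 - 14 = 13$)
$68309 - z{\left(378,-10 \right)} = 68309 - 13 = 68296$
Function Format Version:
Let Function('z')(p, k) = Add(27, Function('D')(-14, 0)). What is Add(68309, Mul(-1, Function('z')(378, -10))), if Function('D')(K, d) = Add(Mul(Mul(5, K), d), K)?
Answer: 68296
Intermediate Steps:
Function('D')(K, d) = Add(K, Mul(5, K, d)) (Function('D')(K, d) = Add(Mul(5, K, d), K) = Add(K, Mul(5, K, d)))
Function('z')(p, k) = 13 (Function('z')(p, k) = Add(27, Mul(-14, Add(1, Mul(5, 0)))) = Add(27, Mul(-14, Add(1, 0))) = Add(27, Mul(-14, 1)) = Add(27, -14) = 13)
Add(68309, Mul(-1, Function('z')(378, -10))) = Add(68309, Mul(-1, 13)) = Add(68309, -13) = 68296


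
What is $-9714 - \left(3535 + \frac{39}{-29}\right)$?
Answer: $- \frac{384182}{29} \approx -13248.0$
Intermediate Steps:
$-9714 - \left(3535 + \frac{39}{-29}\right) = -9714 - \frac{102476}{29} = - \frac{384182}{29}$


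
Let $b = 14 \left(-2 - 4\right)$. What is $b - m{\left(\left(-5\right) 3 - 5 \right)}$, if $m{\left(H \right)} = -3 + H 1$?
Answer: $-61$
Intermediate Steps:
$b = -84$ ($b = 14 \left(-2 - 4\right) = 14 \left(-6\right) = -84$)
$m{\left(H \right)} = -3 + H$
$b - m{\left(\left(-5\right) 3 - 5 \right)} = -84 - \left(-3 - 20\right) = -84 - -23 = -84 + 23 = -61$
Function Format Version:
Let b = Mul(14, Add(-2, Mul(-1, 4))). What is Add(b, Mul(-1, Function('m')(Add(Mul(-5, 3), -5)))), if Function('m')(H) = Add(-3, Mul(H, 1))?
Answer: -61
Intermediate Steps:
b = -84 (b = Mul(14, Add(-2, -4)) = Mul(14, -6) = -84)
Function('m')(H) = Add(-3, H)
Add(b, Mul(-1, Function('m')(Add(Mul(-5, 3), -5)))) = Add(-84, Mul(-1, Add(-3, Add(Mul(-5, 3), -5)))) = Add(-84, Mul(-1, Add(-3, Add(-15, -5)))) = Add(-84, Mul(-1, Add(-3, -20))) = Add(-84, Mul(-1, -23)) = Add(-84, 23) = -61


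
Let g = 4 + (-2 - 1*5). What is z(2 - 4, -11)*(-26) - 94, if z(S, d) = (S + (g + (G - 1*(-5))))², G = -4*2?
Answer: -1758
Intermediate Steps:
G = -8
g = -3 (g = 4 + (-2 - 5) = 4 - 7 = -3)
z(S, d) = (-6 + S)² (z(S, d) = (S + (-3 + (-8 - 1*(-5))))² = (S + (-3 + (-8 + 5)))² = (S + (-3 - 3))² = (S - 6)² = (-6 + S)²)
z(2 - 4, -11)*(-26) - 94 = (-6 + (2 - 4))²*(-26) - 94 = (-6 - 2)²*(-26) - 94 = (-8)²*(-26) - 94 = 64*(-26) - 94 = -1664 - 94 = -1758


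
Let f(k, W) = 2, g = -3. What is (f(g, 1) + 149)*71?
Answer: 10721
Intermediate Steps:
(f(g, 1) + 149)*71 = (2 + 149)*71 = 151*71 = 10721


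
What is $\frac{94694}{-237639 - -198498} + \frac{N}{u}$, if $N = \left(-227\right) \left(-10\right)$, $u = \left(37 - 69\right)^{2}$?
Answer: $- \frac{4058293}{20040192} \approx -0.20251$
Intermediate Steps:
$u = 1024$ ($u = \left(-32\right)^{2} = 1024$)
$N = 2270$
$\frac{94694}{-237639 - -198498} + \frac{N}{u} = \frac{94694}{-237639 - -198498} + \frac{2270}{1024} = \frac{94694}{-237639 + 198498} + 2270 \cdot \frac{1}{1024} = \frac{94694}{-39141} + \frac{1135}{512} = 94694 \left(- \frac{1}{39141}\right) + \frac{1135}{512} = - \frac{94694}{39141} + \frac{1135}{512} = - \frac{4058293}{20040192}$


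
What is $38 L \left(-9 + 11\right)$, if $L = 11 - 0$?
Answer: $836$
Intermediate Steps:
$L = 11$ ($L = 11 + 0 = 11$)
$38 L \left(-9 + 11\right) = 38 \cdot 11 \left(-9 + 11\right) = 418 \cdot 2 = 836$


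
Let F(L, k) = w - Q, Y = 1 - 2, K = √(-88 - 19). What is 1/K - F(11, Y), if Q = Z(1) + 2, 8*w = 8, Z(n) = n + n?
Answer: 3 - I*√107/107 ≈ 3.0 - 0.096674*I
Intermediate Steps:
K = I*√107 (K = √(-107) = I*√107 ≈ 10.344*I)
Z(n) = 2*n
w = 1 (w = (⅛)*8 = 1)
Q = 4 (Q = 2*1 + 2 = 2 + 2 = 4)
Y = -1
F(L, k) = -3 (F(L, k) = 1 - 1*4 = 1 - 4 = -3)
1/K - F(11, Y) = 1/(I*√107) - 1*(-3) = -I*√107/107 + 3 = 3 - I*√107/107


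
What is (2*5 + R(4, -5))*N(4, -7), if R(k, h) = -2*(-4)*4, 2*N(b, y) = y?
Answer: -147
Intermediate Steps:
N(b, y) = y/2
R(k, h) = 32 (R(k, h) = 8*4 = 32)
(2*5 + R(4, -5))*N(4, -7) = (2*5 + 32)*((1/2)*(-7)) = (10 + 32)*(-7/2) = 42*(-7/2) = -147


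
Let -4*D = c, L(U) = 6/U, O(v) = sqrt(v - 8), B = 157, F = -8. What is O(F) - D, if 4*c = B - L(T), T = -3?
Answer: 159/16 + 4*I ≈ 9.9375 + 4.0*I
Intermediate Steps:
O(v) = sqrt(-8 + v)
c = 159/4 (c = (157 - 6/(-3))/4 = (157 - 6*(-1)/3)/4 = (157 - 1*(-2))/4 = (157 + 2)/4 = (1/4)*159 = 159/4 ≈ 39.750)
D = -159/16 (D = -1/4*159/4 = -159/16 ≈ -9.9375)
O(F) - D = sqrt(-8 - 8) - 1*(-159/16) = sqrt(-16) + 159/16 = 4*I + 159/16 = 159/16 + 4*I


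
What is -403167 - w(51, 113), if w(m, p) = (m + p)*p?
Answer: -421699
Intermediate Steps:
w(m, p) = p*(m + p)
-403167 - w(51, 113) = -403167 - 113*(51 + 113) = -403167 - 113*164 = -403167 - 1*18532 = -403167 - 18532 = -421699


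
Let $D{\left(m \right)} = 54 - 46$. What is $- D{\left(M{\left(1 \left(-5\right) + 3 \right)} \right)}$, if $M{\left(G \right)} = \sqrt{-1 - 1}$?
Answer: $-8$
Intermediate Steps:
$M{\left(G \right)} = i \sqrt{2}$ ($M{\left(G \right)} = \sqrt{-2} = i \sqrt{2}$)
$D{\left(m \right)} = 8$
$- D{\left(M{\left(1 \left(-5\right) + 3 \right)} \right)} = \left(-1\right) 8 = -8$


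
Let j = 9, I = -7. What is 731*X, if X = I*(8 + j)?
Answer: -86989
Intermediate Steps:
X = -119 (X = -7*(8 + 9) = -7*17 = -119)
731*X = 731*(-119) = -86989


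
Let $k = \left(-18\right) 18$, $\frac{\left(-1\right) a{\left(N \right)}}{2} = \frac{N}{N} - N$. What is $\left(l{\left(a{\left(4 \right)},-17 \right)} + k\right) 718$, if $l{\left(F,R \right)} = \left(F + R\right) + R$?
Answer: $-252736$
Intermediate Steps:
$a{\left(N \right)} = -2 + 2 N$ ($a{\left(N \right)} = - 2 \left(\frac{N}{N} - N\right) = - 2 \left(1 - N\right) = -2 + 2 N$)
$k = -324$
$l{\left(F,R \right)} = F + 2 R$
$\left(l{\left(a{\left(4 \right)},-17 \right)} + k\right) 718 = \left(\left(\left(-2 + 2 \cdot 4\right) + 2 \left(-17\right)\right) - 324\right) 718 = \left(\left(\left(-2 + 8\right) - 34\right) - 324\right) 718 = \left(\left(6 - 34\right) - 324\right) 718 = \left(-28 - 324\right) 718 = \left(-352\right) 718 = -252736$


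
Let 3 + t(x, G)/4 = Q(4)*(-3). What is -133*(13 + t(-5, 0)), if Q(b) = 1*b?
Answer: 6251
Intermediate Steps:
Q(b) = b
t(x, G) = -60 (t(x, G) = -12 + 4*(4*(-3)) = -12 + 4*(-12) = -12 - 48 = -60)
-133*(13 + t(-5, 0)) = -133*(13 - 60) = -133*(-47) = 6251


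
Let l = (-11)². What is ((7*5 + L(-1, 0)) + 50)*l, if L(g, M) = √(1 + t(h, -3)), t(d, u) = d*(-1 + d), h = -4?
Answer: 10285 + 121*√21 ≈ 10839.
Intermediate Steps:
l = 121
L(g, M) = √21 (L(g, M) = √(1 - 4*(-1 - 4)) = √(1 - 4*(-5)) = √(1 + 20) = √21)
((7*5 + L(-1, 0)) + 50)*l = ((7*5 + √21) + 50)*121 = ((35 + √21) + 50)*121 = (85 + √21)*121 = 10285 + 121*√21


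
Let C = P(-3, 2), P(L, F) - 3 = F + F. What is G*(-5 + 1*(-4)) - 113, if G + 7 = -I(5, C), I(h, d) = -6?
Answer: -104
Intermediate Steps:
P(L, F) = 3 + 2*F (P(L, F) = 3 + (F + F) = 3 + 2*F)
C = 7 (C = 3 + 2*2 = 3 + 4 = 7)
G = -1 (G = -7 - 1*(-6) = -7 + 6 = -1)
G*(-5 + 1*(-4)) - 113 = -(-5 + 1*(-4)) - 113 = -(-5 - 4) - 113 = -1*(-9) - 113 = 9 - 113 = -104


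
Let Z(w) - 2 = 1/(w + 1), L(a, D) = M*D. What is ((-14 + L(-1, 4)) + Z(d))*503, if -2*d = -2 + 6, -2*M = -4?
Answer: -2515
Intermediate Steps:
M = 2 (M = -½*(-4) = 2)
d = -2 (d = -(-2 + 6)/2 = -½*4 = -2)
L(a, D) = 2*D
Z(w) = 2 + 1/(1 + w) (Z(w) = 2 + 1/(w + 1) = 2 + 1/(1 + w))
((-14 + L(-1, 4)) + Z(d))*503 = ((-14 + 2*4) + (3 + 2*(-2))/(1 - 2))*503 = ((-14 + 8) + (3 - 4)/(-1))*503 = (-6 - 1*(-1))*503 = (-6 + 1)*503 = -5*503 = -2515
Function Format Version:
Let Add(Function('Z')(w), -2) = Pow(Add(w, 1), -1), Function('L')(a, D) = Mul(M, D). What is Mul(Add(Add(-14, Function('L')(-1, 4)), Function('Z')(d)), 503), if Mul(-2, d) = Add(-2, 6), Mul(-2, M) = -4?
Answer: -2515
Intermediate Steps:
M = 2 (M = Mul(Rational(-1, 2), -4) = 2)
d = -2 (d = Mul(Rational(-1, 2), Add(-2, 6)) = Mul(Rational(-1, 2), 4) = -2)
Function('L')(a, D) = Mul(2, D)
Function('Z')(w) = Add(2, Pow(Add(1, w), -1)) (Function('Z')(w) = Add(2, Pow(Add(w, 1), -1)) = Add(2, Pow(Add(1, w), -1)))
Mul(Add(Add(-14, Function('L')(-1, 4)), Function('Z')(d)), 503) = Mul(Add(Add(-14, Mul(2, 4)), Mul(Pow(Add(1, -2), -1), Add(3, Mul(2, -2)))), 503) = Mul(Add(Add(-14, 8), Mul(Pow(-1, -1), Add(3, -4))), 503) = Mul(Add(-6, Mul(-1, -1)), 503) = Mul(Add(-6, 1), 503) = Mul(-5, 503) = -2515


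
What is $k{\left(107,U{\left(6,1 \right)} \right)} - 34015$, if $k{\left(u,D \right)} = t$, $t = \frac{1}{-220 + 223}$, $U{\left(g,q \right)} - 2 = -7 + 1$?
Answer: $- \frac{102044}{3} \approx -34015.0$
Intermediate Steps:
$U{\left(g,q \right)} = -4$ ($U{\left(g,q \right)} = 2 + \left(-7 + 1\right) = 2 - 6 = -4$)
$t = \frac{1}{3} \approx 0.33333$
$k{\left(u,D \right)} = \frac{1}{3}$
$k{\left(107,U{\left(6,1 \right)} \right)} - 34015 = \frac{1}{3} - 34015 = - \frac{102044}{3}$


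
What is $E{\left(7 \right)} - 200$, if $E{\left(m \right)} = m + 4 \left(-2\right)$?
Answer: $-201$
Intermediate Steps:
$E{\left(m \right)} = -8 + m$ ($E{\left(m \right)} = m - 8 = -8 + m$)
$E{\left(7 \right)} - 200 = \left(-8 + 7\right) - 200 = -1 - 200 = -201$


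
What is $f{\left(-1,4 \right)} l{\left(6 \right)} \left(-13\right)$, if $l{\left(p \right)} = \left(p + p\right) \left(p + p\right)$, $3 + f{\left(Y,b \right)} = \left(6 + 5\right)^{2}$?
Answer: $-220896$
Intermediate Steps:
$f{\left(Y,b \right)} = 118$ ($f{\left(Y,b \right)} = -3 + \left(6 + 5\right)^{2} = -3 + 11^{2} = -3 + 121 = 118$)
$l{\left(p \right)} = 4 p^{2}$ ($l{\left(p \right)} = 2 p 2 p = 4 p^{2}$)
$f{\left(-1,4 \right)} l{\left(6 \right)} \left(-13\right) = 118 \cdot 4 \cdot 6^{2} \left(-13\right) = 118 \cdot 4 \cdot 36 \left(-13\right) = 118 \cdot 144 \left(-13\right) = 16992 \left(-13\right) = -220896$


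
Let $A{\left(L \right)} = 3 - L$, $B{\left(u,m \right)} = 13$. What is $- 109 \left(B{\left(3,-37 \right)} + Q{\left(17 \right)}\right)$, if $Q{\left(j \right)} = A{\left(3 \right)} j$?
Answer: $-1417$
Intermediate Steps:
$Q{\left(j \right)} = 0$ ($Q{\left(j \right)} = \left(3 - 3\right) j = 0 j = 0$)
$- 109 \left(B{\left(3,-37 \right)} + Q{\left(17 \right)}\right) = - 109 \left(13 + 0\right) = \left(-109\right) 13 = -1417$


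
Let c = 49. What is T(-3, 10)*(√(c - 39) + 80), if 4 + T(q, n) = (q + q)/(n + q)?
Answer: -2720/7 - 34*√10/7 ≈ -403.93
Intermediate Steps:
T(q, n) = -4 + 2*q/(n + q) (T(q, n) = -4 + (q + q)/(n + q) = -4 + (2*q)/(n + q) = -4 + 2*q/(n + q))
T(-3, 10)*(√(c - 39) + 80) = (2*(-1*(-3) - 2*10)/(10 - 3))*(√(49 - 39) + 80) = (2*(3 - 20)/7)*(√10 + 80) = (2*(⅐)*(-17))*(80 + √10) = -34*(80 + √10)/7 = -2720/7 - 34*√10/7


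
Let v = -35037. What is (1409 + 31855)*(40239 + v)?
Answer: 173039328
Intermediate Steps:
(1409 + 31855)*(40239 + v) = (1409 + 31855)*(40239 - 35037) = 33264*5202 = 173039328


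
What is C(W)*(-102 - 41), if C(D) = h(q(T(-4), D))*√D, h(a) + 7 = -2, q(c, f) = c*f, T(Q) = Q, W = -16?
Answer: 5148*I ≈ 5148.0*I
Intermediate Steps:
h(a) = -9 (h(a) = -7 - 2 = -9)
C(D) = -9*√D
C(W)*(-102 - 41) = (-36*I)*(-102 - 41) = -36*I*(-143) = 5148*I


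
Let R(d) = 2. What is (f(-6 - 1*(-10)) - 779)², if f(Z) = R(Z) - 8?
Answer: 616225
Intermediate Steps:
f(Z) = -6 (f(Z) = 2 - 8 = -6)
(f(-6 - 1*(-10)) - 779)² = (-6 - 779)² = (-785)² = 616225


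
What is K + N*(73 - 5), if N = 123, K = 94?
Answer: 8458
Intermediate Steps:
K + N*(73 - 5) = 94 + 123*(73 - 5) = 94 + 123*68 = 94 + 8364 = 8458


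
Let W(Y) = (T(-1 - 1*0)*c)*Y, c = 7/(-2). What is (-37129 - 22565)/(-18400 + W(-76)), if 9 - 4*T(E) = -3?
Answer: 29847/8801 ≈ 3.3913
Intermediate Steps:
T(E) = 3 (T(E) = 9/4 - 1/4*(-3) = 9/4 + 3/4 = 3)
c = -7/2 (c = 7*(-1/2) = -7/2 ≈ -3.5000)
W(Y) = -21*Y/2 (W(Y) = (3*(-7/2))*Y = -21*Y/2)
(-37129 - 22565)/(-18400 + W(-76)) = (-37129 - 22565)/(-18400 - 21/2*(-76)) = -59694/(-18400 + 798) = -59694/(-17602) = -59694*(-1/17602) = 29847/8801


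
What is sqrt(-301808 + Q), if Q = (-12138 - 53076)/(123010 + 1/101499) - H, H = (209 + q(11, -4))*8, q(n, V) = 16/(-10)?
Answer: I*sqrt(1182651777777300610763189230)/62426959955 ≈ 550.88*I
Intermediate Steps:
q(n, V) = -8/5 (q(n, V) = 16*(-1/10) = -8/5)
H = 8296/5 (H = (209 - 8/5)*8 = (1037/5)*8 = 8296/5 ≈ 1659.2)
Q = -103611907736266/62426959955 (Q = (-12138 - 53076)/(123010 + 1/101499) - 1*8296/5 = -65214/(123010 + 1/101499) - 8296/5 = -65214/12485391991/101499 - 8296/5 = -65214*101499/12485391991 - 8296/5 = -6619155786/12485391991 - 8296/5 = -103611907736266/62426959955 ≈ -1659.7)
sqrt(-301808 + Q) = sqrt(-301808 - 103611907736266/62426959955) = sqrt(-18944567837834906/62426959955) = I*sqrt(1182651777777300610763189230)/62426959955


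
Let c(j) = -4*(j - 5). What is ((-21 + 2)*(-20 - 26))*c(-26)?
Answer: 108376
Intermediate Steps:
c(j) = 20 - 4*j (c(j) = -4*(-5 + j) = 20 - 4*j)
((-21 + 2)*(-20 - 26))*c(-26) = ((-21 + 2)*(-20 - 26))*(20 - 4*(-26)) = (-19*(-46))*(20 + 104) = 874*124 = 108376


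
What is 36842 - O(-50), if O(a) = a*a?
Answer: 34342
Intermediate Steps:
O(a) = a²
36842 - O(-50) = 36842 - 1*(-50)² = 36842 - 1*2500 = 36842 - 2500 = 34342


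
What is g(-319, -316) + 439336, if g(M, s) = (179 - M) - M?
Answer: 440153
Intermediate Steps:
g(M, s) = 179 - 2*M
g(-319, -316) + 439336 = (179 - 2*(-319)) + 439336 = (179 + 638) + 439336 = 817 + 439336 = 440153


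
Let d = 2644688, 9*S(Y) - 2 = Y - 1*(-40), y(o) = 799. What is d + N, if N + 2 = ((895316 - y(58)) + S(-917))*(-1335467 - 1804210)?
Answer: -2808186559948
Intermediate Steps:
S(Y) = 14/3 + Y/9 (S(Y) = 2/9 + (Y - 1*(-40))/9 = 2/9 + (Y + 40)/9 = 2/9 + (40 + Y)/9 = 2/9 + (40/9 + Y/9) = 14/3 + Y/9)
N = -2808189204636 (N = -2 + ((895316 - 1*799) + (14/3 + (⅑)*(-917)))*(-1335467 - 1804210) = -2 + ((895316 - 799) + (14/3 - 917/9))*(-3139677) = -2 + (894517 - 875/9)*(-3139677) = -2 + (8049778/9)*(-3139677) = -2 - 2808189204634 = -2808189204636)
d + N = 2644688 - 2808189204636 = -2808186559948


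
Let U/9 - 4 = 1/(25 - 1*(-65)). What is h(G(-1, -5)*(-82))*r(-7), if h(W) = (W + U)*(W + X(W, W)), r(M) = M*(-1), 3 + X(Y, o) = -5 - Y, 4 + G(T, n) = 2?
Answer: -56028/5 ≈ -11206.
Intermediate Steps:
G(T, n) = -2 (G(T, n) = -4 + 2 = -2)
X(Y, o) = -8 - Y (X(Y, o) = -3 + (-5 - Y) = -8 - Y)
U = 361/10 (U = 36 + 9/(25 - 1*(-65)) = 36 + 9/(25 + 65) = 36 + 9/90 = 36 + 9*(1/90) = 36 + ⅒ = 361/10 ≈ 36.100)
r(M) = -M
h(W) = -1444/5 - 8*W (h(W) = (W + 361/10)*(W + (-8 - W)) = (361/10 + W)*(-8) = -1444/5 - 8*W)
h(G(-1, -5)*(-82))*r(-7) = (-1444/5 - (-16)*(-82))*(-1*(-7)) = (-1444/5 - 8*164)*7 = (-1444/5 - 1312)*7 = -8004/5*7 = -56028/5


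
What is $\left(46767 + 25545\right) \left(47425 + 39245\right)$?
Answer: $6267281040$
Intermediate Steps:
$\left(46767 + 25545\right) \left(47425 + 39245\right) = 72312 \cdot 86670 = 6267281040$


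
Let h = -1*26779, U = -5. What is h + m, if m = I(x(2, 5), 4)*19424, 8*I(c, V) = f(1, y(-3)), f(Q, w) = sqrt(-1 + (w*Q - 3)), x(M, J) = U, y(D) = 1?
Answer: -26779 + 2428*I*sqrt(3) ≈ -26779.0 + 4205.4*I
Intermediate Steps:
x(M, J) = -5
f(Q, w) = sqrt(-4 + Q*w) (f(Q, w) = sqrt(-1 + (Q*w - 3)) = sqrt(-1 + (-3 + Q*w)) = sqrt(-4 + Q*w))
I(c, V) = I*sqrt(3)/8 (I(c, V) = sqrt(-4 + 1*1)/8 = sqrt(-4 + 1)/8 = sqrt(-3)/8 = (I*sqrt(3))/8 = I*sqrt(3)/8)
m = 2428*I*sqrt(3) (m = (I*sqrt(3)/8)*19424 = 2428*I*sqrt(3) ≈ 4205.4*I)
h = -26779
h + m = -26779 + 2428*I*sqrt(3)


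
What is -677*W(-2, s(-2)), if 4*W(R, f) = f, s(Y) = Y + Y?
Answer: 677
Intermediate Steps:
s(Y) = 2*Y
W(R, f) = f/4
-677*W(-2, s(-2)) = -677*2*(-2)/4 = -677*(-4)/4 = -677*(-1) = 677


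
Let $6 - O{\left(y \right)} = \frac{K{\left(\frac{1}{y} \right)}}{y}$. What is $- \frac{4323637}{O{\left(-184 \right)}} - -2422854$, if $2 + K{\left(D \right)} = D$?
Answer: $\frac{344893782746}{202767} \approx 1.7009 \cdot 10^{6}$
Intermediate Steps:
$K{\left(D \right)} = -2 + D$
$O{\left(y \right)} = 6 - \frac{-2 + \frac{1}{y}}{y}$
$- \frac{4323637}{O{\left(-184 \right)}} - -2422854 = - \frac{4323637}{6 - \frac{1}{33856} + \frac{2}{-184}} - -2422854 = - \frac{4323637}{6 - \frac{1}{33856} + 2 \left(- \frac{1}{184}\right)} + 2422854 = - \frac{4323637}{6 - \frac{1}{33856} - \frac{1}{92}} + 2422854 = - \frac{4323637}{\frac{202767}{33856}} + 2422854 = \left(-4323637\right) \frac{33856}{202767} + 2422854 = - \frac{146381054272}{202767} + 2422854 = \frac{344893782746}{202767}$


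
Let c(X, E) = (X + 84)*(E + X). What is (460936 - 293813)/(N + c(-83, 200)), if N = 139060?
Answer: 167123/139177 ≈ 1.2008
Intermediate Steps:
c(X, E) = (84 + X)*(E + X)
(460936 - 293813)/(N + c(-83, 200)) = (460936 - 293813)/(139060 + ((-83)² + 84*200 + 84*(-83) + 200*(-83))) = 167123/(139060 + (6889 + 16800 - 6972 - 16600)) = 167123/(139060 + 117) = 167123/139177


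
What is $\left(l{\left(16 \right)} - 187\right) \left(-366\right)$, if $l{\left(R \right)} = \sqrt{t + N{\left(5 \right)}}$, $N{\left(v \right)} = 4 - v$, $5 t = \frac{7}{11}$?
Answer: $68442 - \frac{1464 i \sqrt{165}}{55} \approx 68442.0 - 341.92 i$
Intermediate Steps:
$t = \frac{7}{55}$ ($t = \frac{7 \cdot \frac{1}{11}}{5} = \frac{1}{5} \cdot \frac{7}{11} = \frac{7}{55} \approx 0.12727$)
$l{\left(R \right)} = \frac{4 i \sqrt{165}}{55}$ ($l{\left(R \right)} = \sqrt{\frac{7}{55} + \left(4 - 5\right)} = \sqrt{\frac{7}{55} - 1} = \sqrt{- \frac{48}{55}} = \frac{4 i \sqrt{165}}{55}$)
$\left(l{\left(16 \right)} - 187\right) \left(-366\right) = \left(\frac{4 i \sqrt{165}}{55} - 187\right) \left(-366\right) = \left(-187 + \frac{4 i \sqrt{165}}{55}\right) \left(-366\right) = 68442 - \frac{1464 i \sqrt{165}}{55}$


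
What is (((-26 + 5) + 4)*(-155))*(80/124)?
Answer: 1700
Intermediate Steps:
(((-26 + 5) + 4)*(-155))*(80/124) = ((-21 + 4)*(-155))*(80*(1/124)) = -17*(-155)*(20/31) = 2635*(20/31) = 1700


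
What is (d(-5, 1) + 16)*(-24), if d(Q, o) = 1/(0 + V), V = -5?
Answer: -1896/5 ≈ -379.20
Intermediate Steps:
d(Q, o) = -⅕ (d(Q, o) = 1/(0 - 5) = 1/(-5) = -⅕)
(d(-5, 1) + 16)*(-24) = (-⅕ + 16)*(-24) = (79/5)*(-24) = -1896/5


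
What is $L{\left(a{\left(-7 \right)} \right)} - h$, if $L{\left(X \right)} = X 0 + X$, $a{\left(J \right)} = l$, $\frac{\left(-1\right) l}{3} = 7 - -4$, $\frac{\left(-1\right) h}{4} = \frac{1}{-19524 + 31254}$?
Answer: $- \frac{193543}{5865} \approx -33.0$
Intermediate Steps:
$h = - \frac{2}{5865}$ ($h = - \frac{4}{-19524 + 31254} = - \frac{4}{11730} = \left(-4\right) \frac{1}{11730} = - \frac{2}{5865} \approx -0.00034101$)
$l = -33$ ($l = - 3 \left(7 - -4\right) = - 3 \left(7 + 4\right) = \left(-3\right) 11 = -33$)
$a{\left(J \right)} = -33$
$L{\left(X \right)} = X$ ($L{\left(X \right)} = 0 + X = X$)
$L{\left(a{\left(-7 \right)} \right)} - h = -33 - - \frac{2}{5865} = -33 + \frac{2}{5865} = - \frac{193543}{5865}$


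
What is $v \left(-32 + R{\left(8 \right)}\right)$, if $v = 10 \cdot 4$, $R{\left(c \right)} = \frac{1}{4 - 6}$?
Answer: $-1300$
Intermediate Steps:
$R{\left(c \right)} = - \frac{1}{2}$ ($R{\left(c \right)} = \frac{1}{-2} = - \frac{1}{2}$)
$v = 40$
$v \left(-32 + R{\left(8 \right)}\right) = 40 \left(-32 - \frac{1}{2}\right) = 40 \left(- \frac{65}{2}\right) = -1300$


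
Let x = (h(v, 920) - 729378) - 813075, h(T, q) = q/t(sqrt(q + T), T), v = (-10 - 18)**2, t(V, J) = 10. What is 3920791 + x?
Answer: 2378430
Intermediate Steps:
v = 784 (v = (-28)**2 = 784)
h(T, q) = q/10
x = -1542361 (x = ((1/10)*920 - 729378) - 813075 = (92 - 729378) - 813075 = -729286 - 813075 = -1542361)
3920791 + x = 3920791 - 1542361 = 2378430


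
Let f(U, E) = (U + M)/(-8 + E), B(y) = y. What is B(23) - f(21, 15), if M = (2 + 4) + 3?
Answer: 131/7 ≈ 18.714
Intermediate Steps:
M = 9 (M = 6 + 3 = 9)
f(U, E) = (9 + U)/(-8 + E) (f(U, E) = (U + 9)/(-8 + E) = (9 + U)/(-8 + E))
B(23) - f(21, 15) = 23 - (9 + 21)/(-8 + 15) = 23 - 30/7 = 131/7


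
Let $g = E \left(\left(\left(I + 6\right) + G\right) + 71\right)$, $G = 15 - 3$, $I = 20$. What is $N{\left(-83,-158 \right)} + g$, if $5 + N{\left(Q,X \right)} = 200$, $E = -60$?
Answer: $-6345$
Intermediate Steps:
$G = 12$
$N{\left(Q,X \right)} = 195$ ($N{\left(Q,X \right)} = -5 + 200 = 195$)
$g = -6540$ ($g = - 60 \left(\left(\left(20 + 6\right) + 12\right) + 71\right) = - 60 \left(\left(26 + 12\right) + 71\right) = - 60 \left(38 + 71\right) = \left(-60\right) 109 = -6540$)
$N{\left(-83,-158 \right)} + g = 195 - 6540 = -6345$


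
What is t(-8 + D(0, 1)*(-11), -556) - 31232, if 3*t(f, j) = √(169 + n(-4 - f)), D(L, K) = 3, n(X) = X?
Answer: -31232 + √206/3 ≈ -31227.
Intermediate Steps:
t(f, j) = √(165 - f)/3 (t(f, j) = √(169 + (-4 - f))/3 = √(165 - f)/3)
t(-8 + D(0, 1)*(-11), -556) - 31232 = √(165 - (-8 + 3*(-11)))/3 - 31232 = √(165 - (-8 - 33))/3 - 31232 = √(165 - 1*(-41))/3 - 31232 = √(165 + 41)/3 - 31232 = √206/3 - 31232 = -31232 + √206/3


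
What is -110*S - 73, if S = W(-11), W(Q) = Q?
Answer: 1137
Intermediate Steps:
S = -11
-110*S - 73 = -110*(-11) - 73 = 1210 - 73 = 1137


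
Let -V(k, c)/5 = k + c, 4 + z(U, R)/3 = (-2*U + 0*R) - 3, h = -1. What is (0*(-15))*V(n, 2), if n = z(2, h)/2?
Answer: 0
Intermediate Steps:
z(U, R) = -21 - 6*U (z(U, R) = -12 + 3*((-2*U + 0*R) - 3) = -12 + 3*((-2*U + 0) - 3) = -12 + 3*(-2*U - 3) = -12 + 3*(-3 - 2*U) = -12 + (-9 - 6*U) = -21 - 6*U)
n = -33/2 (n = (-21 - 6*2)/2 = (-21 - 12)*(½) = -33*½ = -33/2 ≈ -16.500)
V(k, c) = -5*c - 5*k (V(k, c) = -5*(k + c) = -5*(c + k) = -5*c - 5*k)
(0*(-15))*V(n, 2) = (0*(-15))*(-5*2 - 5*(-33/2)) = 0*(-10 + 165/2) = 0*(145/2) = 0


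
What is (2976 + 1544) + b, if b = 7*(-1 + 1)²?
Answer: 4520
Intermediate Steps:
b = 0 (b = 7*0² = 7*0 = 0)
(2976 + 1544) + b = (2976 + 1544) + 0 = 4520 + 0 = 4520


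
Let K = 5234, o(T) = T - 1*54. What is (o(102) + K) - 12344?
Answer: -7062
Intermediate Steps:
o(T) = -54 + T (o(T) = T - 54 = -54 + T)
(o(102) + K) - 12344 = ((-54 + 102) + 5234) - 12344 = (48 + 5234) - 12344 = 5282 - 12344 = -7062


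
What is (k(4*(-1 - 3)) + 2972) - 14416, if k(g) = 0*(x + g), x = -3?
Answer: -11444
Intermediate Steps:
k(g) = 0 (k(g) = 0*(-3 + g) = 0)
(k(4*(-1 - 3)) + 2972) - 14416 = (0 + 2972) - 14416 = 2972 - 14416 = -11444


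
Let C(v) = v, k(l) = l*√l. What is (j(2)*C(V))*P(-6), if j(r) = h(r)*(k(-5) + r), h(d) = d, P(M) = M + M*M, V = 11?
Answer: 1320 - 3300*I*√5 ≈ 1320.0 - 7379.0*I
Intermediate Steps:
k(l) = l^(3/2)
P(M) = M + M²
j(r) = r*(r - 5*I*√5) (j(r) = r*((-5)^(3/2) + r) = r*(-5*I*√5 + r) = r*(r - 5*I*√5))
(j(2)*C(V))*P(-6) = ((2*(2 - 5*I*√5))*11)*(-6*(1 - 6)) = ((4 - 10*I*√5)*11)*(-6*(-5)) = (44 - 110*I*√5)*30 = 1320 - 3300*I*√5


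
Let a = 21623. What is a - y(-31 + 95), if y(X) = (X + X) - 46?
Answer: 21541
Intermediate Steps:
y(X) = -46 + 2*X (y(X) = 2*X - 46 = -46 + 2*X)
a - y(-31 + 95) = 21623 - (-46 + 2*(-31 + 95)) = 21623 - (-46 + 2*64) = 21623 - (-46 + 128) = 21623 - 1*82 = 21623 - 82 = 21541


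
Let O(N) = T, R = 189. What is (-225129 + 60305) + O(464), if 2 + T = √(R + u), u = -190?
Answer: -164826 + I ≈ -1.6483e+5 + 1.0*I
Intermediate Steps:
T = -2 + I (T = -2 + √(189 - 190) = -2 + √(-1) = -2 + I ≈ -2.0 + 1.0*I)
O(N) = -2 + I
(-225129 + 60305) + O(464) = (-225129 + 60305) + (-2 + I) = -164824 + (-2 + I) = -164826 + I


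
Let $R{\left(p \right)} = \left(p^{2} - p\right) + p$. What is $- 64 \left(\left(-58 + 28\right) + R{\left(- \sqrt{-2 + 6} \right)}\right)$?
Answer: $1664$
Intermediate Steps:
$R{\left(p \right)} = p^{2}$
$- 64 \left(\left(-58 + 28\right) + R{\left(- \sqrt{-2 + 6} \right)}\right) = - 64 \left(\left(-58 + 28\right) + \left(- \sqrt{-2 + 6}\right)^{2}\right) = - 64 \left(-30 + \left(- \sqrt{4}\right)^{2}\right) = - 64 \left(-30 + \left(\left(-1\right) 2\right)^{2}\right) = - 64 \left(-30 + \left(-2\right)^{2}\right) = - 64 \left(-30 + 4\right) = \left(-64\right) \left(-26\right) = 1664$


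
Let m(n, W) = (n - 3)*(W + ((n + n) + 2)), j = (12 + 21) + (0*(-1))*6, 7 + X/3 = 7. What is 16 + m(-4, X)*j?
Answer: 1402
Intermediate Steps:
X = 0 (X = -21 + 3*7 = -21 + 21 = 0)
j = 33 (j = 33 + 0*6 = 33 + 0 = 33)
m(n, W) = (-3 + n)*(2 + W + 2*n) (m(n, W) = (-3 + n)*(W + (2*n + 2)) = (-3 + n)*(W + (2 + 2*n)) = (-3 + n)*(2 + W + 2*n))
16 + m(-4, X)*j = 16 + (-6 - 4*(-4) - 3*0 + 2*(-4)² + 0*(-4))*33 = 16 + (-6 + 16 + 0 + 2*16 + 0)*33 = 16 + (-6 + 16 + 0 + 32 + 0)*33 = 16 + 42*33 = 16 + 1386 = 1402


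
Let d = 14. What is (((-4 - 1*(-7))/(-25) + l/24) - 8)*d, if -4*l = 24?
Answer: -5859/50 ≈ -117.18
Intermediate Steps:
l = -6 (l = -1/4*24 = -6)
(((-4 - 1*(-7))/(-25) + l/24) - 8)*d = (((-4 - 1*(-7))/(-25) - 6/24) - 8)*14 = (((-4 + 7)*(-1/25) - 6*1/24) - 8)*14 = ((3*(-1/25) - 1/4) - 8)*14 = ((-3/25 - 1/4) - 8)*14 = (-37/100 - 8)*14 = -837/100*14 = -5859/50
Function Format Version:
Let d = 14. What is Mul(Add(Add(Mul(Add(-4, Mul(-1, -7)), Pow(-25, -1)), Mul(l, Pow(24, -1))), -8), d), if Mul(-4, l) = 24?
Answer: Rational(-5859, 50) ≈ -117.18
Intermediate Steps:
l = -6 (l = Mul(Rational(-1, 4), 24) = -6)
Mul(Add(Add(Mul(Add(-4, Mul(-1, -7)), Pow(-25, -1)), Mul(l, Pow(24, -1))), -8), d) = Mul(Add(Add(Mul(Add(-4, Mul(-1, -7)), Pow(-25, -1)), Mul(-6, Pow(24, -1))), -8), 14) = Mul(Add(Add(Mul(Add(-4, 7), Rational(-1, 25)), Mul(-6, Rational(1, 24))), -8), 14) = Mul(Add(Add(Mul(3, Rational(-1, 25)), Rational(-1, 4)), -8), 14) = Mul(Add(Add(Rational(-3, 25), Rational(-1, 4)), -8), 14) = Mul(Add(Rational(-37, 100), -8), 14) = Mul(Rational(-837, 100), 14) = Rational(-5859, 50)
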